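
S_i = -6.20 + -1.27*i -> [-6.2, -7.47, -8.74, -10.01, -11.28]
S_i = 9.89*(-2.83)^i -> [9.89, -27.99, 79.21, -224.16, 634.37]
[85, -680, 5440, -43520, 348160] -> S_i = 85*-8^i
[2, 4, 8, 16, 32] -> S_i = 2*2^i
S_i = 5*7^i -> [5, 35, 245, 1715, 12005]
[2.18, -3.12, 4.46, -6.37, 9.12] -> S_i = 2.18*(-1.43)^i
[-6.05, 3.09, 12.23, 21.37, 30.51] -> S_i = -6.05 + 9.14*i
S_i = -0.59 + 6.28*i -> [-0.59, 5.69, 11.97, 18.25, 24.53]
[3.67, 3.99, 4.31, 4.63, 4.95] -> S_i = 3.67 + 0.32*i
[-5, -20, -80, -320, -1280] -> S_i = -5*4^i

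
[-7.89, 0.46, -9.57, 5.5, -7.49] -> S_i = Random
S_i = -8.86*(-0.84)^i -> [-8.86, 7.44, -6.25, 5.25, -4.41]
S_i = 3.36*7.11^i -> [3.36, 23.89, 169.86, 1207.67, 8586.53]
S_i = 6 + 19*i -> [6, 25, 44, 63, 82]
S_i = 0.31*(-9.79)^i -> [0.31, -3.03, 29.71, -290.88, 2847.69]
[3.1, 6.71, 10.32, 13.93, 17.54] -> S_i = 3.10 + 3.61*i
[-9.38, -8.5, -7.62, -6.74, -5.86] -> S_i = -9.38 + 0.88*i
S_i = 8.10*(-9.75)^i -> [8.1, -78.97, 770.01, -7507.56, 73198.72]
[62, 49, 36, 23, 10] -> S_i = 62 + -13*i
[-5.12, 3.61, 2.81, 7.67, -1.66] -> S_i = Random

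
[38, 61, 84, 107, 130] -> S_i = 38 + 23*i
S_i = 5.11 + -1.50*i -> [5.11, 3.61, 2.11, 0.61, -0.89]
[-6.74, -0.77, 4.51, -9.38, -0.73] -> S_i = Random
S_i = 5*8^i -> [5, 40, 320, 2560, 20480]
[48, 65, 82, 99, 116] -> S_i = 48 + 17*i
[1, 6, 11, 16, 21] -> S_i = 1 + 5*i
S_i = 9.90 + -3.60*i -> [9.9, 6.3, 2.7, -0.9, -4.5]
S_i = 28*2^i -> [28, 56, 112, 224, 448]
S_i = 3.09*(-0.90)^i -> [3.09, -2.78, 2.5, -2.25, 2.03]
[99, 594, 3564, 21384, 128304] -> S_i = 99*6^i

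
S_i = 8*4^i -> [8, 32, 128, 512, 2048]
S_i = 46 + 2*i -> [46, 48, 50, 52, 54]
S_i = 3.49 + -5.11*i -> [3.49, -1.62, -6.73, -11.84, -16.95]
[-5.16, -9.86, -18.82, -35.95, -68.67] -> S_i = -5.16*1.91^i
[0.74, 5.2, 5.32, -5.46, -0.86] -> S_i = Random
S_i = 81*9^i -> [81, 729, 6561, 59049, 531441]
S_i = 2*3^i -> [2, 6, 18, 54, 162]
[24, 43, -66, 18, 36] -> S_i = Random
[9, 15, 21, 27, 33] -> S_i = 9 + 6*i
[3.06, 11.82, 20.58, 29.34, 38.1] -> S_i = 3.06 + 8.76*i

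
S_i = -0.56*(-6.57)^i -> [-0.56, 3.68, -24.17, 158.81, -1043.4]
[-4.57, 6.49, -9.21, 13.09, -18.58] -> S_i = -4.57*(-1.42)^i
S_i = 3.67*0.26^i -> [3.67, 0.95, 0.25, 0.06, 0.02]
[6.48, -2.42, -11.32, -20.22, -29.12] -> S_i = 6.48 + -8.90*i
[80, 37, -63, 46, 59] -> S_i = Random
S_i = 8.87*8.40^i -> [8.87, 74.51, 625.87, 5257.28, 44161.19]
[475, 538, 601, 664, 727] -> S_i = 475 + 63*i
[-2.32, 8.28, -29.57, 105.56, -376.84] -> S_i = -2.32*(-3.57)^i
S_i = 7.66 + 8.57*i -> [7.66, 16.23, 24.8, 33.37, 41.94]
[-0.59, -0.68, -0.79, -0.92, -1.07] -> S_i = -0.59*1.16^i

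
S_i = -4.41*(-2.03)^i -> [-4.41, 8.95, -18.17, 36.89, -74.89]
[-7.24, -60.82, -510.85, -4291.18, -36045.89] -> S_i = -7.24*8.40^i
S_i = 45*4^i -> [45, 180, 720, 2880, 11520]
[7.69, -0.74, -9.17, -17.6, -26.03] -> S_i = 7.69 + -8.43*i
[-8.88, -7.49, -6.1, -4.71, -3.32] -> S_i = -8.88 + 1.39*i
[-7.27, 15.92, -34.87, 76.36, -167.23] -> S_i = -7.27*(-2.19)^i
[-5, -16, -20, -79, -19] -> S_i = Random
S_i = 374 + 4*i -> [374, 378, 382, 386, 390]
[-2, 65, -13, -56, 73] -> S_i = Random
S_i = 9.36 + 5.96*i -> [9.36, 15.32, 21.28, 27.24, 33.2]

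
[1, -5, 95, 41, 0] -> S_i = Random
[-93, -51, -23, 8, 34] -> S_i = Random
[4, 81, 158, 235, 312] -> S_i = 4 + 77*i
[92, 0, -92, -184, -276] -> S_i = 92 + -92*i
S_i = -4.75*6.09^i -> [-4.75, -28.93, -176.17, -1072.87, -6533.75]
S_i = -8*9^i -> [-8, -72, -648, -5832, -52488]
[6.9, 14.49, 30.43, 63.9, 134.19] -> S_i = 6.90*2.10^i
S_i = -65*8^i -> [-65, -520, -4160, -33280, -266240]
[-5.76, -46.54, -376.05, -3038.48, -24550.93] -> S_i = -5.76*8.08^i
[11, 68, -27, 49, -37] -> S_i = Random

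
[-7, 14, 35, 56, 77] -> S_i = -7 + 21*i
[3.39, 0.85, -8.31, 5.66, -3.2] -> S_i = Random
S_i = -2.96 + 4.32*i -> [-2.96, 1.36, 5.68, 10.0, 14.32]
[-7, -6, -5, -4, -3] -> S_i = -7 + 1*i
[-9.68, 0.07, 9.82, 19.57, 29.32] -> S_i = -9.68 + 9.75*i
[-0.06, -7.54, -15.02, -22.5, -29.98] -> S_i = -0.06 + -7.48*i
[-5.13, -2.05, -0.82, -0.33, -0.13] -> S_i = -5.13*0.40^i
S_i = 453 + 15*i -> [453, 468, 483, 498, 513]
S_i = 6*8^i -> [6, 48, 384, 3072, 24576]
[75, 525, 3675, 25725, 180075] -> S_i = 75*7^i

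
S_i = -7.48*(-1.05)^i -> [-7.48, 7.85, -8.25, 8.66, -9.09]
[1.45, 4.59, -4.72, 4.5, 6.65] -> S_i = Random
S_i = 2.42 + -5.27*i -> [2.42, -2.85, -8.12, -13.39, -18.66]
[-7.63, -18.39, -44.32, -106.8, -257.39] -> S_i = -7.63*2.41^i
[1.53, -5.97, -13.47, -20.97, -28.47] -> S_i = 1.53 + -7.50*i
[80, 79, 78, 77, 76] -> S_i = 80 + -1*i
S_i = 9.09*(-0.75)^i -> [9.09, -6.82, 5.11, -3.83, 2.88]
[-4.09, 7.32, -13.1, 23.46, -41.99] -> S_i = -4.09*(-1.79)^i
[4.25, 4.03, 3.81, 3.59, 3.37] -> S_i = 4.25 + -0.22*i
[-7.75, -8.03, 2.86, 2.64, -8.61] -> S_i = Random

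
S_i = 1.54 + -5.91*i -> [1.54, -4.37, -10.28, -16.19, -22.1]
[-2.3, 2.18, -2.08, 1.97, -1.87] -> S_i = -2.30*(-0.95)^i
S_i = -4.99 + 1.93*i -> [-4.99, -3.06, -1.13, 0.8, 2.73]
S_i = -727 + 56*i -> [-727, -671, -615, -559, -503]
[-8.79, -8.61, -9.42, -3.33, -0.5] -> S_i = Random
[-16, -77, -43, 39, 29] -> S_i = Random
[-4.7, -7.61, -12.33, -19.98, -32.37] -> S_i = -4.70*1.62^i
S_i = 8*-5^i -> [8, -40, 200, -1000, 5000]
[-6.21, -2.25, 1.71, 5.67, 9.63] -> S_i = -6.21 + 3.96*i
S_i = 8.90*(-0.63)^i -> [8.9, -5.61, 3.53, -2.23, 1.4]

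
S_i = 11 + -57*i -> [11, -46, -103, -160, -217]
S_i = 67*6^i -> [67, 402, 2412, 14472, 86832]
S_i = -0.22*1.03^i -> [-0.22, -0.23, -0.23, -0.24, -0.25]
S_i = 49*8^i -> [49, 392, 3136, 25088, 200704]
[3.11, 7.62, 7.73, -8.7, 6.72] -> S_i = Random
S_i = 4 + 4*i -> [4, 8, 12, 16, 20]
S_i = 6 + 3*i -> [6, 9, 12, 15, 18]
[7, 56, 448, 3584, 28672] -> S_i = 7*8^i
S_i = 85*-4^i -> [85, -340, 1360, -5440, 21760]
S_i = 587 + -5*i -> [587, 582, 577, 572, 567]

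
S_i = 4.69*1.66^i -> [4.69, 7.79, 12.92, 21.45, 35.61]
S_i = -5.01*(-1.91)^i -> [-5.01, 9.57, -18.28, 34.91, -66.68]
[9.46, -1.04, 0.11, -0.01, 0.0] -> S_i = 9.46*(-0.11)^i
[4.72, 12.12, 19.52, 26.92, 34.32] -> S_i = 4.72 + 7.40*i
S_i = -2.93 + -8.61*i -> [-2.93, -11.54, -20.15, -28.76, -37.37]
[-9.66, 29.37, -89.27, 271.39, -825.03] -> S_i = -9.66*(-3.04)^i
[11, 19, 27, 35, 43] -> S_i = 11 + 8*i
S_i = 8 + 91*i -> [8, 99, 190, 281, 372]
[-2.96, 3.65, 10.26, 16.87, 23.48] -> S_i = -2.96 + 6.61*i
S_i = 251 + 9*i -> [251, 260, 269, 278, 287]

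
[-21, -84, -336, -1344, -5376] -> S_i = -21*4^i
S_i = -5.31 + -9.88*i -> [-5.31, -15.19, -25.07, -34.95, -44.83]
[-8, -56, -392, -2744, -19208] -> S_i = -8*7^i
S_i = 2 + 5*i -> [2, 7, 12, 17, 22]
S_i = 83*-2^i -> [83, -166, 332, -664, 1328]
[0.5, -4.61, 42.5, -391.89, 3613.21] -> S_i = 0.50*(-9.22)^i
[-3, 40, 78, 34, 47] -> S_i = Random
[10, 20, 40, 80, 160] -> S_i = 10*2^i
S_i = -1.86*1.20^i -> [-1.86, -2.23, -2.68, -3.21, -3.86]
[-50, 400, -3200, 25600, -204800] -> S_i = -50*-8^i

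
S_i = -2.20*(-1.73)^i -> [-2.2, 3.81, -6.58, 11.39, -19.71]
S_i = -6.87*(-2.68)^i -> [-6.87, 18.41, -49.34, 132.24, -354.4]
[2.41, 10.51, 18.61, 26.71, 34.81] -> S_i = 2.41 + 8.10*i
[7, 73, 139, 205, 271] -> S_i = 7 + 66*i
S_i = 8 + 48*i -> [8, 56, 104, 152, 200]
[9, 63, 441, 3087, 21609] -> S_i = 9*7^i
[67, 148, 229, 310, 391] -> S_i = 67 + 81*i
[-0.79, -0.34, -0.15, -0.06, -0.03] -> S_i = -0.79*0.43^i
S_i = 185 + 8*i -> [185, 193, 201, 209, 217]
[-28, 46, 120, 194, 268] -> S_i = -28 + 74*i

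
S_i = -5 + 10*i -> [-5, 5, 15, 25, 35]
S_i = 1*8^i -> [1, 8, 64, 512, 4096]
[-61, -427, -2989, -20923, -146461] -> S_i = -61*7^i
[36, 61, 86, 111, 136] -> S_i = 36 + 25*i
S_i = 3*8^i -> [3, 24, 192, 1536, 12288]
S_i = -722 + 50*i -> [-722, -672, -622, -572, -522]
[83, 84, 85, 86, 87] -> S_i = 83 + 1*i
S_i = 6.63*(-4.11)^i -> [6.63, -27.25, 111.99, -460.3, 1891.82]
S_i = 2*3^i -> [2, 6, 18, 54, 162]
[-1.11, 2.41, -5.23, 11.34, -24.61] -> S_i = -1.11*(-2.17)^i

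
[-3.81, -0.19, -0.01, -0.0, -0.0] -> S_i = -3.81*0.05^i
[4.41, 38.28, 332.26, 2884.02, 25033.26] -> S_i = 4.41*8.68^i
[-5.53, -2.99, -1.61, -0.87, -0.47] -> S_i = -5.53*0.54^i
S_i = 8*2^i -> [8, 16, 32, 64, 128]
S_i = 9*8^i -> [9, 72, 576, 4608, 36864]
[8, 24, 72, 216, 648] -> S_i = 8*3^i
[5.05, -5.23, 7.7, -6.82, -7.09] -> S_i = Random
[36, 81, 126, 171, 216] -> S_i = 36 + 45*i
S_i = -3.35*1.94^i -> [-3.35, -6.5, -12.61, -24.46, -47.45]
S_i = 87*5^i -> [87, 435, 2175, 10875, 54375]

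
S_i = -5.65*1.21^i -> [-5.65, -6.84, -8.27, -10.01, -12.11]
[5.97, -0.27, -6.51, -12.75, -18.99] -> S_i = 5.97 + -6.24*i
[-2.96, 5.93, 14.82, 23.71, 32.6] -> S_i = -2.96 + 8.89*i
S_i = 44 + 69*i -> [44, 113, 182, 251, 320]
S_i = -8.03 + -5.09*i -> [-8.03, -13.12, -18.21, -23.3, -28.39]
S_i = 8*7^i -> [8, 56, 392, 2744, 19208]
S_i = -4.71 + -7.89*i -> [-4.71, -12.6, -20.49, -28.38, -36.27]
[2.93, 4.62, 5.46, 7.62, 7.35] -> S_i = Random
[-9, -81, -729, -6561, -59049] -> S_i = -9*9^i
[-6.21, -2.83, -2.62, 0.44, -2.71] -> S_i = Random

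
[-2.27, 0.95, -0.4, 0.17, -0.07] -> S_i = -2.27*(-0.42)^i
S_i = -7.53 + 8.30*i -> [-7.53, 0.77, 9.07, 17.37, 25.67]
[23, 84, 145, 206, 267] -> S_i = 23 + 61*i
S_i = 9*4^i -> [9, 36, 144, 576, 2304]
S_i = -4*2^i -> [-4, -8, -16, -32, -64]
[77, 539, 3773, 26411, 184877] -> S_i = 77*7^i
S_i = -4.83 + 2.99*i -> [-4.83, -1.84, 1.15, 4.14, 7.13]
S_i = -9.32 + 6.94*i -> [-9.32, -2.38, 4.56, 11.5, 18.44]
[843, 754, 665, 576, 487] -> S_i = 843 + -89*i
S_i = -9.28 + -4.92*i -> [-9.28, -14.2, -19.12, -24.04, -28.96]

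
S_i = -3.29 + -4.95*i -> [-3.29, -8.24, -13.19, -18.14, -23.09]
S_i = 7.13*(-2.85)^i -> [7.13, -20.32, 57.91, -165.05, 470.4]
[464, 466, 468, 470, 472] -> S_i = 464 + 2*i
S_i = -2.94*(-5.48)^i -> [-2.94, 16.11, -88.29, 483.83, -2651.37]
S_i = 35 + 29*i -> [35, 64, 93, 122, 151]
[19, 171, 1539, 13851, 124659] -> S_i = 19*9^i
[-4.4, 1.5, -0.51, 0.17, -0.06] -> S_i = -4.40*(-0.34)^i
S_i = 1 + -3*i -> [1, -2, -5, -8, -11]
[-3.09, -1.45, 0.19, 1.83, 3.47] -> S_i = -3.09 + 1.64*i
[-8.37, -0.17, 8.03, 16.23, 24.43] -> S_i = -8.37 + 8.20*i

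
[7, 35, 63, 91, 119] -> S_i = 7 + 28*i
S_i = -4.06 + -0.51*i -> [-4.06, -4.57, -5.08, -5.59, -6.1]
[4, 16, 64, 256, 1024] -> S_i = 4*4^i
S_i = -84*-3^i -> [-84, 252, -756, 2268, -6804]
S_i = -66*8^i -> [-66, -528, -4224, -33792, -270336]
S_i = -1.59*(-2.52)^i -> [-1.59, 4.01, -10.1, 25.44, -64.12]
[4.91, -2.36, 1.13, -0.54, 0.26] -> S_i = 4.91*(-0.48)^i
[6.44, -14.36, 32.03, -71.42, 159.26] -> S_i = 6.44*(-2.23)^i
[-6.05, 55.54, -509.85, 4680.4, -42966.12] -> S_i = -6.05*(-9.18)^i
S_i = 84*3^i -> [84, 252, 756, 2268, 6804]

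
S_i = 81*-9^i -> [81, -729, 6561, -59049, 531441]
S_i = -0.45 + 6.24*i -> [-0.45, 5.79, 12.03, 18.27, 24.51]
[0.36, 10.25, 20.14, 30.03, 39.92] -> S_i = 0.36 + 9.89*i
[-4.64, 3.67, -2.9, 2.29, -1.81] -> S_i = -4.64*(-0.79)^i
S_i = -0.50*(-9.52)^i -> [-0.5, 4.76, -45.32, 431.4, -4106.93]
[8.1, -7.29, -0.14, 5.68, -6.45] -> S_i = Random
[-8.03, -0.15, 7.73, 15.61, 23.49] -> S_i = -8.03 + 7.88*i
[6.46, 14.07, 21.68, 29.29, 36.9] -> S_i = 6.46 + 7.61*i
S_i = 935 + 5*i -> [935, 940, 945, 950, 955]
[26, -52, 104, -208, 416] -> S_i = 26*-2^i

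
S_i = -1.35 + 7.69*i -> [-1.35, 6.34, 14.03, 21.72, 29.41]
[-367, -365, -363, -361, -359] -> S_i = -367 + 2*i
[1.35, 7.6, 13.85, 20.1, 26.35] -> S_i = 1.35 + 6.25*i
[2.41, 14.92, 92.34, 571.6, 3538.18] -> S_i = 2.41*6.19^i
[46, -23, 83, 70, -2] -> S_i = Random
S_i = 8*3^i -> [8, 24, 72, 216, 648]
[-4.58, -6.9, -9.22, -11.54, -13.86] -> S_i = -4.58 + -2.32*i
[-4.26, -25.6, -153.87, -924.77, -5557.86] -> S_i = -4.26*6.01^i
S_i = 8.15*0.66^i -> [8.15, 5.38, 3.55, 2.34, 1.55]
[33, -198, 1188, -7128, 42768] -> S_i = 33*-6^i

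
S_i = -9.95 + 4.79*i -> [-9.95, -5.16, -0.37, 4.42, 9.21]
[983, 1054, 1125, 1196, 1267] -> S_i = 983 + 71*i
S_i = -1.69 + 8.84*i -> [-1.69, 7.15, 15.99, 24.83, 33.67]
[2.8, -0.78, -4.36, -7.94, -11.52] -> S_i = 2.80 + -3.58*i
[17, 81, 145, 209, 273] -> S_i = 17 + 64*i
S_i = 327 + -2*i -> [327, 325, 323, 321, 319]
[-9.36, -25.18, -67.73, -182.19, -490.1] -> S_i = -9.36*2.69^i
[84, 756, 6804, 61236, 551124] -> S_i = 84*9^i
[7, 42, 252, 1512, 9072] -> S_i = 7*6^i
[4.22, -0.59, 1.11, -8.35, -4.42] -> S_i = Random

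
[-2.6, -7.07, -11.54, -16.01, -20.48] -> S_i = -2.60 + -4.47*i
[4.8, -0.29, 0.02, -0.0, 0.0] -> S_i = 4.80*(-0.06)^i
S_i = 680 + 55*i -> [680, 735, 790, 845, 900]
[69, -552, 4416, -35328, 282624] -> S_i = 69*-8^i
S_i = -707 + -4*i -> [-707, -711, -715, -719, -723]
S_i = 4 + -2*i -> [4, 2, 0, -2, -4]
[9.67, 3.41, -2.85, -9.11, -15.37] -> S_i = 9.67 + -6.26*i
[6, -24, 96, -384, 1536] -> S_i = 6*-4^i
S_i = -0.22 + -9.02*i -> [-0.22, -9.24, -18.26, -27.28, -36.3]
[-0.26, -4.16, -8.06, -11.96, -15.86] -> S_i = -0.26 + -3.90*i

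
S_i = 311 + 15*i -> [311, 326, 341, 356, 371]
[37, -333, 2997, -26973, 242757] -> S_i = 37*-9^i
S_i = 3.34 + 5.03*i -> [3.34, 8.37, 13.4, 18.43, 23.46]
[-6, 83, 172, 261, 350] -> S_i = -6 + 89*i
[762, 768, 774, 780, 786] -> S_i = 762 + 6*i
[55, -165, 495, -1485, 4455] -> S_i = 55*-3^i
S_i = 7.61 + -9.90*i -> [7.61, -2.29, -12.19, -22.09, -31.99]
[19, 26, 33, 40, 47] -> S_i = 19 + 7*i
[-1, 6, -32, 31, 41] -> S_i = Random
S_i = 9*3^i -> [9, 27, 81, 243, 729]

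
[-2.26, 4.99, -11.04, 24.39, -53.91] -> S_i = -2.26*(-2.21)^i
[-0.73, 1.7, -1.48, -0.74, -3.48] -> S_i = Random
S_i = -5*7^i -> [-5, -35, -245, -1715, -12005]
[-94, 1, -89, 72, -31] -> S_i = Random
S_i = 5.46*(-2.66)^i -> [5.46, -14.52, 38.63, -102.76, 273.35]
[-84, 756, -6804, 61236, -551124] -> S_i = -84*-9^i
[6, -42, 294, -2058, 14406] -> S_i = 6*-7^i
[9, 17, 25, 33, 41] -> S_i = 9 + 8*i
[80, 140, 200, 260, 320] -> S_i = 80 + 60*i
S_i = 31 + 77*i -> [31, 108, 185, 262, 339]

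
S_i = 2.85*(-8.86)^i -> [2.85, -25.25, 223.72, -1982.19, 17562.23]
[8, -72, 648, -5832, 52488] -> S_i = 8*-9^i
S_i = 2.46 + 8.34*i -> [2.46, 10.8, 19.14, 27.48, 35.82]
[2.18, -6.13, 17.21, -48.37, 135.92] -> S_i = 2.18*(-2.81)^i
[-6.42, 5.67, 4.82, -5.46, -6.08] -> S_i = Random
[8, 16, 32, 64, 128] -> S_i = 8*2^i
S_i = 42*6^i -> [42, 252, 1512, 9072, 54432]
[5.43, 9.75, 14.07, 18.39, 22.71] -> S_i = 5.43 + 4.32*i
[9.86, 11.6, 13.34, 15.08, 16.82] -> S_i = 9.86 + 1.74*i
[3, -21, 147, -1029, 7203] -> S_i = 3*-7^i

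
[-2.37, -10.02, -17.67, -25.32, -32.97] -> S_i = -2.37 + -7.65*i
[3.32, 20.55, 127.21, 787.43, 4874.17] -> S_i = 3.32*6.19^i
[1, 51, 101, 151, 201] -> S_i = 1 + 50*i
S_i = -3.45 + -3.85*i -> [-3.45, -7.3, -11.15, -15.0, -18.85]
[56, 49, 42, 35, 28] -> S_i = 56 + -7*i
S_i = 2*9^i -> [2, 18, 162, 1458, 13122]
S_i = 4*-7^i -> [4, -28, 196, -1372, 9604]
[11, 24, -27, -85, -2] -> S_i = Random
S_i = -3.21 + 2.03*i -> [-3.21, -1.18, 0.85, 2.88, 4.91]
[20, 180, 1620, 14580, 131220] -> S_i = 20*9^i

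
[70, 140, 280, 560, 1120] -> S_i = 70*2^i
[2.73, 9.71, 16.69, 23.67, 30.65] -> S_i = 2.73 + 6.98*i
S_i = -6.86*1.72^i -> [-6.86, -11.8, -20.29, -34.91, -60.04]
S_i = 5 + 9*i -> [5, 14, 23, 32, 41]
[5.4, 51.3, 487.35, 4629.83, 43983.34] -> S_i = 5.40*9.50^i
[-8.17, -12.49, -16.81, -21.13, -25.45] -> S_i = -8.17 + -4.32*i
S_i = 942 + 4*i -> [942, 946, 950, 954, 958]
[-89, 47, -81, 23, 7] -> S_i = Random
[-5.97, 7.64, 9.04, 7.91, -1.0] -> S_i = Random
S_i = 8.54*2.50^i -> [8.54, 21.35, 53.37, 133.44, 333.59]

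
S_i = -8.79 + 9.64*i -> [-8.79, 0.85, 10.49, 20.13, 29.77]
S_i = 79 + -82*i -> [79, -3, -85, -167, -249]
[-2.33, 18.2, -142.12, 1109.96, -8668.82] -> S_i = -2.33*(-7.81)^i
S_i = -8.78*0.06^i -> [-8.78, -0.53, -0.03, -0.0, -0.0]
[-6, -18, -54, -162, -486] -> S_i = -6*3^i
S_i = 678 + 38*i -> [678, 716, 754, 792, 830]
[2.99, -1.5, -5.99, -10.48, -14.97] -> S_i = 2.99 + -4.49*i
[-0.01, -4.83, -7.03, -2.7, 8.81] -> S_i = Random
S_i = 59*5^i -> [59, 295, 1475, 7375, 36875]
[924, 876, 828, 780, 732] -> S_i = 924 + -48*i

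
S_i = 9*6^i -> [9, 54, 324, 1944, 11664]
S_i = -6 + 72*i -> [-6, 66, 138, 210, 282]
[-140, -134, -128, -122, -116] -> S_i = -140 + 6*i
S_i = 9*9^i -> [9, 81, 729, 6561, 59049]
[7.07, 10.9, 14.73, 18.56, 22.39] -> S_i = 7.07 + 3.83*i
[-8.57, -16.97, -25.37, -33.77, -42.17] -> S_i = -8.57 + -8.40*i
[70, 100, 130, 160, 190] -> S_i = 70 + 30*i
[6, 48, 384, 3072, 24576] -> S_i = 6*8^i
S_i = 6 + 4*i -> [6, 10, 14, 18, 22]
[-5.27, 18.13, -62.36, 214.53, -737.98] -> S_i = -5.27*(-3.44)^i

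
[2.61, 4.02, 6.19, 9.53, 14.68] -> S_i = 2.61*1.54^i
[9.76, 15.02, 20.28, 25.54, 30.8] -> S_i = 9.76 + 5.26*i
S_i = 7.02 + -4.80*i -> [7.02, 2.22, -2.58, -7.38, -12.18]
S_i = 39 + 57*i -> [39, 96, 153, 210, 267]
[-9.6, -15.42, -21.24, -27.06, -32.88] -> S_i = -9.60 + -5.82*i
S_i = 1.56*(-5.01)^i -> [1.56, -7.82, 39.16, -196.17, 982.82]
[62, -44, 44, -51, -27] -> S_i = Random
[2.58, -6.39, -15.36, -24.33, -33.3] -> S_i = 2.58 + -8.97*i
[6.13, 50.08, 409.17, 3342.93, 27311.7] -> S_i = 6.13*8.17^i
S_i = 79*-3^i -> [79, -237, 711, -2133, 6399]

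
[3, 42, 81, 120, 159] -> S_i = 3 + 39*i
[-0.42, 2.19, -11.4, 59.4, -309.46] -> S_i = -0.42*(-5.21)^i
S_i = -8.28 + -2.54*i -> [-8.28, -10.82, -13.36, -15.9, -18.44]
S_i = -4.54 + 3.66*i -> [-4.54, -0.88, 2.78, 6.44, 10.1]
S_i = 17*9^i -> [17, 153, 1377, 12393, 111537]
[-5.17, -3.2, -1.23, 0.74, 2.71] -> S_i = -5.17 + 1.97*i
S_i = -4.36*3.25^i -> [-4.36, -14.17, -46.05, -149.67, -486.43]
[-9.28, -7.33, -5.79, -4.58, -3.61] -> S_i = -9.28*0.79^i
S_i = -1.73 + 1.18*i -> [-1.73, -0.55, 0.63, 1.81, 2.99]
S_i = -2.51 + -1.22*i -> [-2.51, -3.73, -4.95, -6.17, -7.39]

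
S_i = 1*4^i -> [1, 4, 16, 64, 256]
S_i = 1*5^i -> [1, 5, 25, 125, 625]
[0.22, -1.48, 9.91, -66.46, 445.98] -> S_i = 0.22*(-6.71)^i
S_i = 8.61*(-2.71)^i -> [8.61, -23.33, 63.23, -171.36, 464.39]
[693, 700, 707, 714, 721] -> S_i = 693 + 7*i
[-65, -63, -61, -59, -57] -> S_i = -65 + 2*i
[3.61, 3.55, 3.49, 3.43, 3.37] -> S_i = 3.61 + -0.06*i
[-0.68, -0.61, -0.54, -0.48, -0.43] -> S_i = -0.68*0.89^i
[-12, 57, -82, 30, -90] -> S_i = Random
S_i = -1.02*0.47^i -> [-1.02, -0.48, -0.23, -0.11, -0.05]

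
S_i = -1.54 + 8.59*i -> [-1.54, 7.05, 15.64, 24.23, 32.82]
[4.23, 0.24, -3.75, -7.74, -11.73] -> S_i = 4.23 + -3.99*i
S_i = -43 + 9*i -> [-43, -34, -25, -16, -7]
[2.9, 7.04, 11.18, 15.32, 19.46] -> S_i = 2.90 + 4.14*i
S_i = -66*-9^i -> [-66, 594, -5346, 48114, -433026]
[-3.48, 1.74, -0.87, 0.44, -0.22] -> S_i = -3.48*(-0.50)^i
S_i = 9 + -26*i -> [9, -17, -43, -69, -95]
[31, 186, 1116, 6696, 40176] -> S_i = 31*6^i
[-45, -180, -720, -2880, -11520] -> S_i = -45*4^i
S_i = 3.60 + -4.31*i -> [3.6, -0.71, -5.02, -9.33, -13.64]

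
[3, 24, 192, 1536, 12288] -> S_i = 3*8^i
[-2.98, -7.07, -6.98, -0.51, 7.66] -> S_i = Random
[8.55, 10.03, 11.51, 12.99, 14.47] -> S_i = 8.55 + 1.48*i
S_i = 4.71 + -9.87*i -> [4.71, -5.16, -15.03, -24.9, -34.77]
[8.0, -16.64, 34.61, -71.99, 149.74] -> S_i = 8.00*(-2.08)^i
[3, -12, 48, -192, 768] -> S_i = 3*-4^i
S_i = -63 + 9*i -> [-63, -54, -45, -36, -27]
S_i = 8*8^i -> [8, 64, 512, 4096, 32768]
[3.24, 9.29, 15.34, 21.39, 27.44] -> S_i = 3.24 + 6.05*i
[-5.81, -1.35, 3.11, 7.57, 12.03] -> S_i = -5.81 + 4.46*i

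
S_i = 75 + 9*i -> [75, 84, 93, 102, 111]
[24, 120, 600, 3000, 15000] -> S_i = 24*5^i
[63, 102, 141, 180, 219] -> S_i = 63 + 39*i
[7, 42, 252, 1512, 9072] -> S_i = 7*6^i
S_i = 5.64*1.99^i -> [5.64, 11.22, 22.33, 44.45, 88.45]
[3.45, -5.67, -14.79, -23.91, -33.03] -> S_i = 3.45 + -9.12*i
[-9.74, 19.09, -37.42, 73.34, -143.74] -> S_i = -9.74*(-1.96)^i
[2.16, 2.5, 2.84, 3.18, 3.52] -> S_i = 2.16 + 0.34*i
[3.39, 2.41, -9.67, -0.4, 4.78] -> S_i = Random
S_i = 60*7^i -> [60, 420, 2940, 20580, 144060]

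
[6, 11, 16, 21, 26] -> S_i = 6 + 5*i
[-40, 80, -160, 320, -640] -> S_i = -40*-2^i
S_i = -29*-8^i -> [-29, 232, -1856, 14848, -118784]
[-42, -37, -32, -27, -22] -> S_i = -42 + 5*i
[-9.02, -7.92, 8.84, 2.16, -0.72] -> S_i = Random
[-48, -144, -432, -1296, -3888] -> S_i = -48*3^i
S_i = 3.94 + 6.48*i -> [3.94, 10.42, 16.9, 23.38, 29.86]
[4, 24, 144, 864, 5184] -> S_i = 4*6^i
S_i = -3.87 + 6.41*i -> [-3.87, 2.54, 8.95, 15.36, 21.77]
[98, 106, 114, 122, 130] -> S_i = 98 + 8*i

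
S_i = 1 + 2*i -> [1, 3, 5, 7, 9]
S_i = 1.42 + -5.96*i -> [1.42, -4.54, -10.5, -16.46, -22.42]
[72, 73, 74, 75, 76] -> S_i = 72 + 1*i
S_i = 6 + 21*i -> [6, 27, 48, 69, 90]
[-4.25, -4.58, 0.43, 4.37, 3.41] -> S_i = Random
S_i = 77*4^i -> [77, 308, 1232, 4928, 19712]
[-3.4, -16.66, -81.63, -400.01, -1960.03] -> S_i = -3.40*4.90^i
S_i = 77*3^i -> [77, 231, 693, 2079, 6237]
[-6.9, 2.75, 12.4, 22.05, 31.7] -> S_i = -6.90 + 9.65*i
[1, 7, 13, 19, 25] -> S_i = 1 + 6*i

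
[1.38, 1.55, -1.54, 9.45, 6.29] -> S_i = Random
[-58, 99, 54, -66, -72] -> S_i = Random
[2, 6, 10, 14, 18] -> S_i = 2 + 4*i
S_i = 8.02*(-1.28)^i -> [8.02, -10.27, 13.14, -16.82, 21.53]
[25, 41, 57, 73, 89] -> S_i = 25 + 16*i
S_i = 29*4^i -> [29, 116, 464, 1856, 7424]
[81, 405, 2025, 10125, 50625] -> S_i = 81*5^i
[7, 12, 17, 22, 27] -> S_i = 7 + 5*i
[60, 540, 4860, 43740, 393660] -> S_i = 60*9^i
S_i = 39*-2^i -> [39, -78, 156, -312, 624]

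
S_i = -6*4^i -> [-6, -24, -96, -384, -1536]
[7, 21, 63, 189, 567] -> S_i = 7*3^i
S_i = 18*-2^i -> [18, -36, 72, -144, 288]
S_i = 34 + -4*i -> [34, 30, 26, 22, 18]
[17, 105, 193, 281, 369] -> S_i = 17 + 88*i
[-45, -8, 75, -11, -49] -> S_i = Random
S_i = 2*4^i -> [2, 8, 32, 128, 512]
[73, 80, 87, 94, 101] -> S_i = 73 + 7*i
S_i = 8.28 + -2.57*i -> [8.28, 5.71, 3.14, 0.57, -2.0]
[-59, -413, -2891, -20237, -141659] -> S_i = -59*7^i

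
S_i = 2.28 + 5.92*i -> [2.28, 8.2, 14.12, 20.04, 25.96]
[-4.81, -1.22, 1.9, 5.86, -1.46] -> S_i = Random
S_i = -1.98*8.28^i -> [-1.98, -16.39, -135.75, -1123.97, -9306.5]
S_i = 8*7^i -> [8, 56, 392, 2744, 19208]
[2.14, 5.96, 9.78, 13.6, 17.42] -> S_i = 2.14 + 3.82*i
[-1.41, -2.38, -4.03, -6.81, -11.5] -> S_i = -1.41*1.69^i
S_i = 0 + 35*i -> [0, 35, 70, 105, 140]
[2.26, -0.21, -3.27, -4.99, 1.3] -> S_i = Random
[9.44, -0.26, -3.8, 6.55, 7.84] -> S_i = Random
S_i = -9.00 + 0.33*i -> [-9.0, -8.67, -8.34, -8.01, -7.68]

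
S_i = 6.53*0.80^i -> [6.53, 5.22, 4.18, 3.34, 2.67]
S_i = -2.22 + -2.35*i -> [-2.22, -4.57, -6.92, -9.27, -11.62]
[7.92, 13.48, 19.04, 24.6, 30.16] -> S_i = 7.92 + 5.56*i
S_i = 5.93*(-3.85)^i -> [5.93, -22.83, 87.9, -338.41, 1302.86]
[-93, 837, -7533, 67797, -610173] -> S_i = -93*-9^i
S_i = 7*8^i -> [7, 56, 448, 3584, 28672]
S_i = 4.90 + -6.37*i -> [4.9, -1.47, -7.84, -14.21, -20.58]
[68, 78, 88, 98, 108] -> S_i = 68 + 10*i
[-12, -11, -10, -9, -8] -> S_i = -12 + 1*i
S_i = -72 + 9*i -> [-72, -63, -54, -45, -36]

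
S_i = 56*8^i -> [56, 448, 3584, 28672, 229376]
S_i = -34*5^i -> [-34, -170, -850, -4250, -21250]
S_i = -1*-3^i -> [-1, 3, -9, 27, -81]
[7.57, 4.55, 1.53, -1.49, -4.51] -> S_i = 7.57 + -3.02*i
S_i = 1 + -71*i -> [1, -70, -141, -212, -283]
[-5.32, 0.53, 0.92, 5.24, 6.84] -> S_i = Random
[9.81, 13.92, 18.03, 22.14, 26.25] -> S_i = 9.81 + 4.11*i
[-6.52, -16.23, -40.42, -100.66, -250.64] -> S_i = -6.52*2.49^i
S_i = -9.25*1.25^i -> [-9.25, -11.56, -14.45, -18.07, -22.58]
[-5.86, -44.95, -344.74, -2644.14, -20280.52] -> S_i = -5.86*7.67^i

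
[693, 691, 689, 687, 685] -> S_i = 693 + -2*i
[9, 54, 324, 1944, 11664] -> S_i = 9*6^i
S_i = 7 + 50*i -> [7, 57, 107, 157, 207]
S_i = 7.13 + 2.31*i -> [7.13, 9.44, 11.75, 14.06, 16.37]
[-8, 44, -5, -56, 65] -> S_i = Random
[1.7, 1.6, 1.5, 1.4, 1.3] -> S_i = 1.70 + -0.10*i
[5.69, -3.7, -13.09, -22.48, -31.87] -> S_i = 5.69 + -9.39*i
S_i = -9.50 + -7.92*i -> [-9.5, -17.42, -25.34, -33.26, -41.18]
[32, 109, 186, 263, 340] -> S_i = 32 + 77*i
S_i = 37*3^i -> [37, 111, 333, 999, 2997]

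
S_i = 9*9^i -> [9, 81, 729, 6561, 59049]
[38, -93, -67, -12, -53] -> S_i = Random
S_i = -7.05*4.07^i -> [-7.05, -28.69, -116.78, -475.3, -1934.49]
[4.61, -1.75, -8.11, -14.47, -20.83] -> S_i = 4.61 + -6.36*i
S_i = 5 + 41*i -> [5, 46, 87, 128, 169]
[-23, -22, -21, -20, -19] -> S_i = -23 + 1*i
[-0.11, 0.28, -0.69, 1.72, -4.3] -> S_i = -0.11*(-2.50)^i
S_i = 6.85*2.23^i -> [6.85, 15.28, 34.06, 75.96, 169.4]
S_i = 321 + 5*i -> [321, 326, 331, 336, 341]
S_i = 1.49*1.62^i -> [1.49, 2.41, 3.91, 6.33, 10.26]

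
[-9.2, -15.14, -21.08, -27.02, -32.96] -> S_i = -9.20 + -5.94*i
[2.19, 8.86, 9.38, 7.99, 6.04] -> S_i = Random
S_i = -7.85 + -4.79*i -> [-7.85, -12.64, -17.43, -22.22, -27.01]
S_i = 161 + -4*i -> [161, 157, 153, 149, 145]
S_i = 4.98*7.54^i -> [4.98, 37.55, 283.12, 2134.73, 16095.88]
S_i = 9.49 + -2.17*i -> [9.49, 7.32, 5.15, 2.98, 0.81]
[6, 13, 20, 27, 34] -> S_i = 6 + 7*i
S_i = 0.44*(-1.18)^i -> [0.44, -0.52, 0.61, -0.72, 0.85]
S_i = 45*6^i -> [45, 270, 1620, 9720, 58320]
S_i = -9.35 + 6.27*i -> [-9.35, -3.08, 3.19, 9.46, 15.73]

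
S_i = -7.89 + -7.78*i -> [-7.89, -15.67, -23.45, -31.23, -39.01]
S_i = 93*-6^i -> [93, -558, 3348, -20088, 120528]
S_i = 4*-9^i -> [4, -36, 324, -2916, 26244]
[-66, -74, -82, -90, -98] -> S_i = -66 + -8*i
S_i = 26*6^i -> [26, 156, 936, 5616, 33696]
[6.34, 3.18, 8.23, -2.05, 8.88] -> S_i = Random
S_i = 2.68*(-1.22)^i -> [2.68, -3.27, 3.99, -4.87, 5.94]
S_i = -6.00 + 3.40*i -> [-6.0, -2.6, 0.8, 4.2, 7.6]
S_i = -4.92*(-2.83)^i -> [-4.92, 13.92, -39.4, 111.51, -315.58]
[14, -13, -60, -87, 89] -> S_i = Random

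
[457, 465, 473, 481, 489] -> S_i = 457 + 8*i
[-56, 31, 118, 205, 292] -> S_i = -56 + 87*i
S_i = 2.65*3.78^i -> [2.65, 10.02, 37.86, 143.13, 541.02]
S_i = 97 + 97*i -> [97, 194, 291, 388, 485]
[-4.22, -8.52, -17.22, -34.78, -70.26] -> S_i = -4.22*2.02^i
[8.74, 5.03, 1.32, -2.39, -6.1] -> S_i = 8.74 + -3.71*i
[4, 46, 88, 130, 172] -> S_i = 4 + 42*i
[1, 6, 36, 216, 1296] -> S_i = 1*6^i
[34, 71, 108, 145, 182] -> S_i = 34 + 37*i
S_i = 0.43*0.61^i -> [0.43, 0.26, 0.16, 0.1, 0.06]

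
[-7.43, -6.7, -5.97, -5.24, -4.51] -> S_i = -7.43 + 0.73*i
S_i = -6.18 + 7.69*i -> [-6.18, 1.51, 9.2, 16.89, 24.58]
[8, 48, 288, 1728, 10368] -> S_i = 8*6^i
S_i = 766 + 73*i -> [766, 839, 912, 985, 1058]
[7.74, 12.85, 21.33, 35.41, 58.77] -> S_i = 7.74*1.66^i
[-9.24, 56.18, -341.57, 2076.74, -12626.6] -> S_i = -9.24*(-6.08)^i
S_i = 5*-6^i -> [5, -30, 180, -1080, 6480]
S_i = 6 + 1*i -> [6, 7, 8, 9, 10]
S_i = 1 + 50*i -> [1, 51, 101, 151, 201]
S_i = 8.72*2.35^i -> [8.72, 20.49, 48.16, 113.17, 265.94]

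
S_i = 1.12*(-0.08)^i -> [1.12, -0.09, 0.01, -0.0, 0.0]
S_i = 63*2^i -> [63, 126, 252, 504, 1008]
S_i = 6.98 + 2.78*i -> [6.98, 9.76, 12.54, 15.32, 18.1]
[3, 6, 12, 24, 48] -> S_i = 3*2^i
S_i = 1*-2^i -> [1, -2, 4, -8, 16]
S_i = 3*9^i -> [3, 27, 243, 2187, 19683]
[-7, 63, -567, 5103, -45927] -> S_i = -7*-9^i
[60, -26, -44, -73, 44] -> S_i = Random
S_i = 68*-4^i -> [68, -272, 1088, -4352, 17408]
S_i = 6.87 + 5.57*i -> [6.87, 12.44, 18.01, 23.58, 29.15]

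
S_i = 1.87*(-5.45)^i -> [1.87, -10.19, 55.54, -302.71, 1649.79]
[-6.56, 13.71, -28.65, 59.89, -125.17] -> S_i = -6.56*(-2.09)^i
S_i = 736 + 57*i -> [736, 793, 850, 907, 964]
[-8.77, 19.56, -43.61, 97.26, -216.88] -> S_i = -8.77*(-2.23)^i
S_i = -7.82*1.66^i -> [-7.82, -12.98, -21.55, -35.77, -59.38]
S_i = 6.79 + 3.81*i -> [6.79, 10.6, 14.41, 18.22, 22.03]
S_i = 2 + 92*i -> [2, 94, 186, 278, 370]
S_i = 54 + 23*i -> [54, 77, 100, 123, 146]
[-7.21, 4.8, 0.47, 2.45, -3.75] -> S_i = Random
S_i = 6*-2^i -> [6, -12, 24, -48, 96]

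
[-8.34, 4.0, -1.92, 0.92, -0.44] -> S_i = -8.34*(-0.48)^i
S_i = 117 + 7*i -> [117, 124, 131, 138, 145]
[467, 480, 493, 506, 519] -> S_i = 467 + 13*i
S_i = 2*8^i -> [2, 16, 128, 1024, 8192]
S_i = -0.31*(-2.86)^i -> [-0.31, 0.89, -2.54, 7.25, -20.74]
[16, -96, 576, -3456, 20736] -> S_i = 16*-6^i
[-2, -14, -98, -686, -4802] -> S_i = -2*7^i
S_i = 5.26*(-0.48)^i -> [5.26, -2.52, 1.21, -0.58, 0.28]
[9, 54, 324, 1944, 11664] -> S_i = 9*6^i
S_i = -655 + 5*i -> [-655, -650, -645, -640, -635]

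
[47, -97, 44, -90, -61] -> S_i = Random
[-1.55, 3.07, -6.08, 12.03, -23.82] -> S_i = -1.55*(-1.98)^i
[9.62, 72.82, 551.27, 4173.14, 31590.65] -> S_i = 9.62*7.57^i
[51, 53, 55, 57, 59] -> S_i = 51 + 2*i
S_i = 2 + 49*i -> [2, 51, 100, 149, 198]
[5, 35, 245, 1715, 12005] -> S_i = 5*7^i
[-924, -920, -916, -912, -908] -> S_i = -924 + 4*i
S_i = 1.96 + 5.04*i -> [1.96, 7.0, 12.04, 17.08, 22.12]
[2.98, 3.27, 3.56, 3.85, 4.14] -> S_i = 2.98 + 0.29*i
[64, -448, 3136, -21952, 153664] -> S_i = 64*-7^i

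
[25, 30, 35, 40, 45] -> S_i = 25 + 5*i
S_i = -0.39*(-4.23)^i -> [-0.39, 1.65, -6.98, 29.52, -124.86]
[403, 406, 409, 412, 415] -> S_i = 403 + 3*i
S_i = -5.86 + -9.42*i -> [-5.86, -15.28, -24.7, -34.12, -43.54]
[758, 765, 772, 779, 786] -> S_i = 758 + 7*i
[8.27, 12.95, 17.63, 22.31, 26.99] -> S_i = 8.27 + 4.68*i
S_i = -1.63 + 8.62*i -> [-1.63, 6.99, 15.61, 24.23, 32.85]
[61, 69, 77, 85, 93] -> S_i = 61 + 8*i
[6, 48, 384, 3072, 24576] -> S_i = 6*8^i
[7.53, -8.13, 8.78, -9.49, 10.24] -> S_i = 7.53*(-1.08)^i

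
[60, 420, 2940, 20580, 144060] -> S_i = 60*7^i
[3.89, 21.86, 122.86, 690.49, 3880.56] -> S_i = 3.89*5.62^i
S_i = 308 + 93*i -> [308, 401, 494, 587, 680]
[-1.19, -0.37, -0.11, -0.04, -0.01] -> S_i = -1.19*0.31^i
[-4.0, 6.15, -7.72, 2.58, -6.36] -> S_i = Random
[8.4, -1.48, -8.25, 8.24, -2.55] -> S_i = Random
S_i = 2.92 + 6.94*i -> [2.92, 9.86, 16.8, 23.74, 30.68]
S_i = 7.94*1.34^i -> [7.94, 10.64, 14.26, 19.1, 25.6]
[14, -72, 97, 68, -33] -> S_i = Random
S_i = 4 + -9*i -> [4, -5, -14, -23, -32]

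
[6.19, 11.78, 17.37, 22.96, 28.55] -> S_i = 6.19 + 5.59*i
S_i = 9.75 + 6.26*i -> [9.75, 16.01, 22.27, 28.53, 34.79]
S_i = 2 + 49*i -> [2, 51, 100, 149, 198]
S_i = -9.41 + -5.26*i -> [-9.41, -14.67, -19.93, -25.19, -30.45]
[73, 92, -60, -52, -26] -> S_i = Random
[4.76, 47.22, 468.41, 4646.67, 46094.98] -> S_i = 4.76*9.92^i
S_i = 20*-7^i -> [20, -140, 980, -6860, 48020]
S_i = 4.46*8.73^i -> [4.46, 38.94, 339.91, 2967.41, 25905.49]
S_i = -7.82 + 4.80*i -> [-7.82, -3.02, 1.78, 6.58, 11.38]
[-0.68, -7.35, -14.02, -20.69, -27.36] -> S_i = -0.68 + -6.67*i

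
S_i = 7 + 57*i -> [7, 64, 121, 178, 235]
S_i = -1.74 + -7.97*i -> [-1.74, -9.71, -17.68, -25.65, -33.62]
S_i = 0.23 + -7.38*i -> [0.23, -7.15, -14.53, -21.91, -29.29]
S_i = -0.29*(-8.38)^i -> [-0.29, 2.43, -20.37, 170.66, -1430.13]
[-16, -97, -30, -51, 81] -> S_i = Random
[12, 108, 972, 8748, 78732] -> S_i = 12*9^i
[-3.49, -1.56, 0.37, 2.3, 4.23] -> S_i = -3.49 + 1.93*i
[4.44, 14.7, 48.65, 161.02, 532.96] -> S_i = 4.44*3.31^i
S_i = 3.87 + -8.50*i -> [3.87, -4.63, -13.13, -21.63, -30.13]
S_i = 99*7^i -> [99, 693, 4851, 33957, 237699]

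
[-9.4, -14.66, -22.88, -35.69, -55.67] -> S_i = -9.40*1.56^i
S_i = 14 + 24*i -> [14, 38, 62, 86, 110]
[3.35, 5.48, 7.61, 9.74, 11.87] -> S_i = 3.35 + 2.13*i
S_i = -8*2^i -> [-8, -16, -32, -64, -128]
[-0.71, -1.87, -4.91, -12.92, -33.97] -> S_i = -0.71*2.63^i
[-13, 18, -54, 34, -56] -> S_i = Random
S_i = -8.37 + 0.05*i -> [-8.37, -8.32, -8.27, -8.22, -8.17]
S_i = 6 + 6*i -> [6, 12, 18, 24, 30]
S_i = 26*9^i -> [26, 234, 2106, 18954, 170586]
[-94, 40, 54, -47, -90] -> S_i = Random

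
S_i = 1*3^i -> [1, 3, 9, 27, 81]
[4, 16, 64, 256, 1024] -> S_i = 4*4^i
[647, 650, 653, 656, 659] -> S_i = 647 + 3*i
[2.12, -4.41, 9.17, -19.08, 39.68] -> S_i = 2.12*(-2.08)^i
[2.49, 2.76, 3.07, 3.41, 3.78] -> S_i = 2.49*1.11^i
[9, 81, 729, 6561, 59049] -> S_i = 9*9^i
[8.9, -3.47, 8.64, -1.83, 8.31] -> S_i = Random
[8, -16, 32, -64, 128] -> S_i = 8*-2^i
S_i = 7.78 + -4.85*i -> [7.78, 2.93, -1.92, -6.77, -11.62]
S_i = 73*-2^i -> [73, -146, 292, -584, 1168]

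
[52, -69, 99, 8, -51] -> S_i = Random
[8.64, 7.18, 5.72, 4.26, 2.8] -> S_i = 8.64 + -1.46*i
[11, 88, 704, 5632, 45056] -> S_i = 11*8^i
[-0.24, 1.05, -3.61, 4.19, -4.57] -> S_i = Random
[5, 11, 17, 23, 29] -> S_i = 5 + 6*i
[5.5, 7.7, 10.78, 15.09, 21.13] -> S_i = 5.50*1.40^i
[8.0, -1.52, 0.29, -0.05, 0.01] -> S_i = 8.00*(-0.19)^i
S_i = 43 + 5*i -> [43, 48, 53, 58, 63]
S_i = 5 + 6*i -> [5, 11, 17, 23, 29]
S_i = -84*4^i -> [-84, -336, -1344, -5376, -21504]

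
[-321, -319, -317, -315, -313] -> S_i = -321 + 2*i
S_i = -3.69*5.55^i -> [-3.69, -20.48, -113.66, -630.82, -3501.05]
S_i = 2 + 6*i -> [2, 8, 14, 20, 26]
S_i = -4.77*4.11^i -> [-4.77, -19.6, -80.58, -331.16, -1361.09]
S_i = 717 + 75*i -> [717, 792, 867, 942, 1017]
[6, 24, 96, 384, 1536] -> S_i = 6*4^i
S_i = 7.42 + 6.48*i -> [7.42, 13.9, 20.38, 26.86, 33.34]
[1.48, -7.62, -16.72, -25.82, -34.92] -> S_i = 1.48 + -9.10*i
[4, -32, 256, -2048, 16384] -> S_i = 4*-8^i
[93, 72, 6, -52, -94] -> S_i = Random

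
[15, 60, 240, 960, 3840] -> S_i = 15*4^i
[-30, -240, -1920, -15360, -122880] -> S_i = -30*8^i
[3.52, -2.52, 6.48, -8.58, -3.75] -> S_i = Random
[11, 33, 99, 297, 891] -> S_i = 11*3^i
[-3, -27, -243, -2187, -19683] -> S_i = -3*9^i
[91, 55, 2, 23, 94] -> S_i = Random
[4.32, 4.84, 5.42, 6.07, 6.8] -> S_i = 4.32*1.12^i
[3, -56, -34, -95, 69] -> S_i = Random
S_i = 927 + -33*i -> [927, 894, 861, 828, 795]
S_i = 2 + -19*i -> [2, -17, -36, -55, -74]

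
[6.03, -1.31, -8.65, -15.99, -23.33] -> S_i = 6.03 + -7.34*i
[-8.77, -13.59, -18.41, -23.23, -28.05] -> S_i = -8.77 + -4.82*i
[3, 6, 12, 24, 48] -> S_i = 3*2^i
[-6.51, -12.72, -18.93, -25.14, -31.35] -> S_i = -6.51 + -6.21*i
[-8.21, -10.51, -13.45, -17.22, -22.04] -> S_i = -8.21*1.28^i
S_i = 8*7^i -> [8, 56, 392, 2744, 19208]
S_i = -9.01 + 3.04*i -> [-9.01, -5.97, -2.93, 0.11, 3.15]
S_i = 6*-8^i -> [6, -48, 384, -3072, 24576]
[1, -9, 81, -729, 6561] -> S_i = 1*-9^i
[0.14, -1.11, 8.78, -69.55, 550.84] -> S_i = 0.14*(-7.92)^i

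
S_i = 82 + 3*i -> [82, 85, 88, 91, 94]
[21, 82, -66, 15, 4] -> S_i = Random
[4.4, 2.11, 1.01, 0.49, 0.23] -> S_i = 4.40*0.48^i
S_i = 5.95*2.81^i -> [5.95, 16.72, 46.98, 132.02, 370.97]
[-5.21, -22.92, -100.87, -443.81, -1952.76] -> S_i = -5.21*4.40^i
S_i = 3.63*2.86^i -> [3.63, 10.38, 29.69, 84.92, 242.87]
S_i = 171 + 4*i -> [171, 175, 179, 183, 187]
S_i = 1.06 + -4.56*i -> [1.06, -3.5, -8.06, -12.62, -17.18]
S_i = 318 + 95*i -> [318, 413, 508, 603, 698]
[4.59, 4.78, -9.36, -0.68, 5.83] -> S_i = Random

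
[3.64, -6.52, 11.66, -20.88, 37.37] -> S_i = 3.64*(-1.79)^i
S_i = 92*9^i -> [92, 828, 7452, 67068, 603612]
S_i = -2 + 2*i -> [-2, 0, 2, 4, 6]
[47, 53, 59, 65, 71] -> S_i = 47 + 6*i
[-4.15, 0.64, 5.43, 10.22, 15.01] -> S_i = -4.15 + 4.79*i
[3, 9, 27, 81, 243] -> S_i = 3*3^i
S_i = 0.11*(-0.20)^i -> [0.11, -0.02, 0.0, -0.0, 0.0]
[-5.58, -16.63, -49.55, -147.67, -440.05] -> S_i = -5.58*2.98^i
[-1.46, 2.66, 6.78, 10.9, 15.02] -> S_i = -1.46 + 4.12*i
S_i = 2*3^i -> [2, 6, 18, 54, 162]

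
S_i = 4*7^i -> [4, 28, 196, 1372, 9604]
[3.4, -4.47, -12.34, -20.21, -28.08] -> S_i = 3.40 + -7.87*i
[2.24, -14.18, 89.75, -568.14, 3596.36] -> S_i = 2.24*(-6.33)^i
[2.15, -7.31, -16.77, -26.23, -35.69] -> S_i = 2.15 + -9.46*i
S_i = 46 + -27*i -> [46, 19, -8, -35, -62]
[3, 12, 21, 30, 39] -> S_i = 3 + 9*i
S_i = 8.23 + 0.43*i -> [8.23, 8.66, 9.09, 9.52, 9.95]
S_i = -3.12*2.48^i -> [-3.12, -7.74, -19.19, -47.59, -118.02]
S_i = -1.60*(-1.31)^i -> [-1.6, 2.1, -2.75, 3.6, -4.71]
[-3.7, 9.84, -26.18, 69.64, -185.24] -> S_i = -3.70*(-2.66)^i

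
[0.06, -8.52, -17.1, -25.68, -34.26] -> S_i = 0.06 + -8.58*i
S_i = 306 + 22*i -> [306, 328, 350, 372, 394]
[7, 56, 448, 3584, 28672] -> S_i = 7*8^i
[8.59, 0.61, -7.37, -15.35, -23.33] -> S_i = 8.59 + -7.98*i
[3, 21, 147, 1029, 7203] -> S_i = 3*7^i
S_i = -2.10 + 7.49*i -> [-2.1, 5.39, 12.88, 20.37, 27.86]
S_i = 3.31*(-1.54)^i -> [3.31, -5.1, 7.85, -12.09, 18.62]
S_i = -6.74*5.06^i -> [-6.74, -34.1, -172.57, -873.2, -4418.37]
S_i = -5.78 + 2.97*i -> [-5.78, -2.81, 0.16, 3.13, 6.1]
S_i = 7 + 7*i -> [7, 14, 21, 28, 35]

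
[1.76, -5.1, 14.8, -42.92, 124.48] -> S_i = 1.76*(-2.90)^i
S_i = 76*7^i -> [76, 532, 3724, 26068, 182476]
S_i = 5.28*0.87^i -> [5.28, 4.59, 4.0, 3.48, 3.02]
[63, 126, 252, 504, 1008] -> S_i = 63*2^i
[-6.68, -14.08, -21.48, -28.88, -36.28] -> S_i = -6.68 + -7.40*i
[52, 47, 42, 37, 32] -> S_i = 52 + -5*i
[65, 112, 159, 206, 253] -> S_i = 65 + 47*i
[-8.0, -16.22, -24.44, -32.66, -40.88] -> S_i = -8.00 + -8.22*i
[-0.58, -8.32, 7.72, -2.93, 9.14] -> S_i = Random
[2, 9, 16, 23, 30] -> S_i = 2 + 7*i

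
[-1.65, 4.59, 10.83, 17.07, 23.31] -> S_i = -1.65 + 6.24*i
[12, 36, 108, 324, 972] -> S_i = 12*3^i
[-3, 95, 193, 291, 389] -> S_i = -3 + 98*i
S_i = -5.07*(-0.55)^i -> [-5.07, 2.79, -1.53, 0.84, -0.46]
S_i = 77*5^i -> [77, 385, 1925, 9625, 48125]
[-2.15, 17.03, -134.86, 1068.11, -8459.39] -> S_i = -2.15*(-7.92)^i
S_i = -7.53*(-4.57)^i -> [-7.53, 34.41, -157.26, 718.69, -3284.43]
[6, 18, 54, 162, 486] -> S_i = 6*3^i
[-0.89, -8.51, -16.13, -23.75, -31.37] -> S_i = -0.89 + -7.62*i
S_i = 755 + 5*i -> [755, 760, 765, 770, 775]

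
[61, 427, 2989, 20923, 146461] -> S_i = 61*7^i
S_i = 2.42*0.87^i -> [2.42, 2.11, 1.83, 1.59, 1.39]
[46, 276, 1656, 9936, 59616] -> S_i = 46*6^i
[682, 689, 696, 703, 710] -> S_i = 682 + 7*i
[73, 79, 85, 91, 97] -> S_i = 73 + 6*i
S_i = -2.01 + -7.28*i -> [-2.01, -9.29, -16.57, -23.85, -31.13]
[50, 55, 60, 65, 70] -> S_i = 50 + 5*i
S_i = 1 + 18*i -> [1, 19, 37, 55, 73]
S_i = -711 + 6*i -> [-711, -705, -699, -693, -687]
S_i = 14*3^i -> [14, 42, 126, 378, 1134]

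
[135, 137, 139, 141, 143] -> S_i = 135 + 2*i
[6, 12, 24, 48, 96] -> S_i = 6*2^i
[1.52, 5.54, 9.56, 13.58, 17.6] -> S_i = 1.52 + 4.02*i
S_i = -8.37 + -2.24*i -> [-8.37, -10.61, -12.85, -15.09, -17.33]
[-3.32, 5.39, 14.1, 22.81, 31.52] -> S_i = -3.32 + 8.71*i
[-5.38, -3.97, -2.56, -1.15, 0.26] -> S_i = -5.38 + 1.41*i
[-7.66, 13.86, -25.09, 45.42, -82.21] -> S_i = -7.66*(-1.81)^i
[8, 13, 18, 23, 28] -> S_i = 8 + 5*i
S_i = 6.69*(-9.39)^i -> [6.69, -62.82, 589.87, -5538.89, 52010.2]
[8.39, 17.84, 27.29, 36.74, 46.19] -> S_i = 8.39 + 9.45*i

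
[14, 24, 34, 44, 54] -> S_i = 14 + 10*i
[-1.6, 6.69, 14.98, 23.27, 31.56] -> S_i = -1.60 + 8.29*i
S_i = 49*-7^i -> [49, -343, 2401, -16807, 117649]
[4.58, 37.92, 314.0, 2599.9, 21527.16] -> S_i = 4.58*8.28^i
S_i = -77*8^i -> [-77, -616, -4928, -39424, -315392]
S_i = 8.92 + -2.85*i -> [8.92, 6.07, 3.22, 0.37, -2.48]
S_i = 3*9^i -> [3, 27, 243, 2187, 19683]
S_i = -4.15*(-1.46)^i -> [-4.15, 6.06, -8.85, 12.92, -18.86]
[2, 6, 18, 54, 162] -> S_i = 2*3^i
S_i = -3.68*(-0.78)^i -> [-3.68, 2.87, -2.24, 1.75, -1.36]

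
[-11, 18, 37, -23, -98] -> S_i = Random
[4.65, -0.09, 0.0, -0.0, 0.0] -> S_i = 4.65*(-0.02)^i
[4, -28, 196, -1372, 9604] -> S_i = 4*-7^i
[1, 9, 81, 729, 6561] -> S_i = 1*9^i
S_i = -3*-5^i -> [-3, 15, -75, 375, -1875]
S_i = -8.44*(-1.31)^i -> [-8.44, 11.06, -14.48, 18.97, -24.86]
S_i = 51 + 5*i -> [51, 56, 61, 66, 71]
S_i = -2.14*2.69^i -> [-2.14, -5.76, -15.49, -41.66, -112.05]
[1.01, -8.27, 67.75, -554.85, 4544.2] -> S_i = 1.01*(-8.19)^i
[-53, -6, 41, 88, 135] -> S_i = -53 + 47*i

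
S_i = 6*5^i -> [6, 30, 150, 750, 3750]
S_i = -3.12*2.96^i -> [-3.12, -9.24, -27.34, -80.92, -239.51]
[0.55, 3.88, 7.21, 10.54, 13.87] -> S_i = 0.55 + 3.33*i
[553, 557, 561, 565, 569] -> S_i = 553 + 4*i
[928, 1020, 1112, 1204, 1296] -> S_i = 928 + 92*i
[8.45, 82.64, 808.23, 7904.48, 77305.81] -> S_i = 8.45*9.78^i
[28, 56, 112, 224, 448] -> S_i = 28*2^i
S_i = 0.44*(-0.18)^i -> [0.44, -0.08, 0.01, -0.0, 0.0]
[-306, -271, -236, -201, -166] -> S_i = -306 + 35*i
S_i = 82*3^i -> [82, 246, 738, 2214, 6642]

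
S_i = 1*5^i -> [1, 5, 25, 125, 625]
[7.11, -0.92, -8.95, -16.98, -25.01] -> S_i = 7.11 + -8.03*i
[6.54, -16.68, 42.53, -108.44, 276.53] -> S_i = 6.54*(-2.55)^i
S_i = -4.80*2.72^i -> [-4.8, -13.06, -35.51, -96.59, -262.73]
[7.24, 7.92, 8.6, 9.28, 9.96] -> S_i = 7.24 + 0.68*i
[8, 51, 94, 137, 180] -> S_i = 8 + 43*i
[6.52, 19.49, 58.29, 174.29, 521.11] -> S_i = 6.52*2.99^i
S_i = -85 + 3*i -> [-85, -82, -79, -76, -73]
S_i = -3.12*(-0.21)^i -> [-3.12, 0.66, -0.14, 0.03, -0.01]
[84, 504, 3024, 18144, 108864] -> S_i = 84*6^i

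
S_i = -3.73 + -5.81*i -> [-3.73, -9.54, -15.35, -21.16, -26.97]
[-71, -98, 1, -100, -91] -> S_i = Random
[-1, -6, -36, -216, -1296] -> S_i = -1*6^i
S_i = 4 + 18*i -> [4, 22, 40, 58, 76]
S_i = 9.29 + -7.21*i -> [9.29, 2.08, -5.13, -12.34, -19.55]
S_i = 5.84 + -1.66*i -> [5.84, 4.18, 2.52, 0.86, -0.8]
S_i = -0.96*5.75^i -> [-0.96, -5.52, -31.74, -182.5, -1049.4]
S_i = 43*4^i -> [43, 172, 688, 2752, 11008]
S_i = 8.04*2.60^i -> [8.04, 20.9, 54.35, 141.31, 367.41]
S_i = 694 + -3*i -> [694, 691, 688, 685, 682]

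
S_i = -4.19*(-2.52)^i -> [-4.19, 10.56, -26.61, 67.05, -168.97]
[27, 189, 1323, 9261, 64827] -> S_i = 27*7^i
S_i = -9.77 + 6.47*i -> [-9.77, -3.3, 3.17, 9.64, 16.11]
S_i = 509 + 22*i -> [509, 531, 553, 575, 597]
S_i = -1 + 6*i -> [-1, 5, 11, 17, 23]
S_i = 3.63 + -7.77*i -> [3.63, -4.14, -11.91, -19.68, -27.45]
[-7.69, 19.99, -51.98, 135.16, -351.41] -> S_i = -7.69*(-2.60)^i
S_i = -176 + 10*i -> [-176, -166, -156, -146, -136]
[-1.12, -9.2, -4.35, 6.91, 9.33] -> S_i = Random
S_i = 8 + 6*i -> [8, 14, 20, 26, 32]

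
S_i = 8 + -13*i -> [8, -5, -18, -31, -44]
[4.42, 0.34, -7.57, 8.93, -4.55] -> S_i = Random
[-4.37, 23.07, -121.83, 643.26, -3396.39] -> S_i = -4.37*(-5.28)^i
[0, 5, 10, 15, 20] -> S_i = 0 + 5*i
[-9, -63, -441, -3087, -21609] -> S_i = -9*7^i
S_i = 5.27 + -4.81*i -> [5.27, 0.46, -4.35, -9.16, -13.97]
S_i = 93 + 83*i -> [93, 176, 259, 342, 425]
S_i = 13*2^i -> [13, 26, 52, 104, 208]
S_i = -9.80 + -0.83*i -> [-9.8, -10.63, -11.46, -12.29, -13.12]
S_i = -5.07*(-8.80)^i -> [-5.07, 44.62, -392.62, 3455.06, -30404.55]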